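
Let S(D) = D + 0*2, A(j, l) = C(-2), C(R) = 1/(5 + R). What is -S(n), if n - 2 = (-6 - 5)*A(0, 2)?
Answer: 5/3 ≈ 1.6667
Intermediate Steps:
A(j, l) = ⅓ (A(j, l) = 1/(5 - 2) = 1/3 = ⅓)
n = -5/3 (n = 2 + (-6 - 5)*(⅓) = 2 - 11*⅓ = 2 - 11/3 = -5/3 ≈ -1.6667)
S(D) = D (S(D) = D + 0 = D)
-S(n) = -1*(-5/3) = 5/3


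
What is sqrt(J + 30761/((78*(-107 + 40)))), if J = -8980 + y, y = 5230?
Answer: I*sqrt(102577291986)/5226 ≈ 61.285*I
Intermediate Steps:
J = -3750 (J = -8980 + 5230 = -3750)
sqrt(J + 30761/((78*(-107 + 40)))) = sqrt(-3750 + 30761/((78*(-107 + 40)))) = sqrt(-3750 + 30761/((78*(-67)))) = sqrt(-3750 + 30761/(-5226)) = sqrt(-3750 + 30761*(-1/5226)) = sqrt(-3750 - 30761/5226) = sqrt(-19628261/5226) = I*sqrt(102577291986)/5226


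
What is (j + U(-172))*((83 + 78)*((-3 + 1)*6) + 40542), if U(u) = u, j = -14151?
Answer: -553011030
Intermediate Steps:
(j + U(-172))*((83 + 78)*((-3 + 1)*6) + 40542) = (-14151 - 172)*((83 + 78)*((-3 + 1)*6) + 40542) = -14323*(161*(-2*6) + 40542) = -14323*(161*(-12) + 40542) = -14323*(-1932 + 40542) = -14323*38610 = -553011030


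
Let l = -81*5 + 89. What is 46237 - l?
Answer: 46553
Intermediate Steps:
l = -316 (l = -405 + 89 = -316)
46237 - l = 46237 - 1*(-316) = 46237 + 316 = 46553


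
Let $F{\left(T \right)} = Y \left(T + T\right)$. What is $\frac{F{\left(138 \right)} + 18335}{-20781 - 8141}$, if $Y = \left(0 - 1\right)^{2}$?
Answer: $- \frac{18611}{28922} \approx -0.64349$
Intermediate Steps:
$Y = 1$ ($Y = \left(-1\right)^{2} = 1$)
$F{\left(T \right)} = 2 T$ ($F{\left(T \right)} = 1 \left(T + T\right) = 1 \cdot 2 T = 2 T$)
$\frac{F{\left(138 \right)} + 18335}{-20781 - 8141} = \frac{2 \cdot 138 + 18335}{-20781 - 8141} = \frac{276 + 18335}{-28922} = 18611 \left(- \frac{1}{28922}\right) = - \frac{18611}{28922}$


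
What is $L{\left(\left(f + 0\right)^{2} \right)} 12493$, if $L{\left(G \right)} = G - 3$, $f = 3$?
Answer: $74958$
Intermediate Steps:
$L{\left(G \right)} = -3 + G$
$L{\left(\left(f + 0\right)^{2} \right)} 12493 = \left(-3 + \left(3 + 0\right)^{2}\right) 12493 = \left(-3 + 3^{2}\right) 12493 = \left(-3 + 9\right) 12493 = 6 \cdot 12493 = 74958$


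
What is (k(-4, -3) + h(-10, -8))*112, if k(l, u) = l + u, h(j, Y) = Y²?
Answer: 6384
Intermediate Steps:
(k(-4, -3) + h(-10, -8))*112 = ((-4 - 3) + (-8)²)*112 = (-7 + 64)*112 = 57*112 = 6384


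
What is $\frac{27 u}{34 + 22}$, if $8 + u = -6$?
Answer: $- \frac{27}{4} \approx -6.75$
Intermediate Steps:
$u = -14$ ($u = -8 - 6 = -14$)
$\frac{27 u}{34 + 22} = \frac{27 \left(-14\right)}{34 + 22} = - \frac{378}{56} = \left(-378\right) \frac{1}{56} = - \frac{27}{4}$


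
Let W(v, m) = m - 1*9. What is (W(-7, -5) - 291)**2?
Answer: 93025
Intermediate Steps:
W(v, m) = -9 + m (W(v, m) = m - 9 = -9 + m)
(W(-7, -5) - 291)**2 = ((-9 - 5) - 291)**2 = (-14 - 291)**2 = (-305)**2 = 93025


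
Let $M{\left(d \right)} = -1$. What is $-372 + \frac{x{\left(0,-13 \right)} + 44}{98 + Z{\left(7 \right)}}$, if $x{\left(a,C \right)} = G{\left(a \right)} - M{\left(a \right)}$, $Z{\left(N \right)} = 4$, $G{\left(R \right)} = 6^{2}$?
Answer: $- \frac{12621}{34} \approx -371.21$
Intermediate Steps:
$G{\left(R \right)} = 36$
$x{\left(a,C \right)} = 37$ ($x{\left(a,C \right)} = 36 - -1 = 36 + 1 = 37$)
$-372 + \frac{x{\left(0,-13 \right)} + 44}{98 + Z{\left(7 \right)}} = -372 + \frac{37 + 44}{98 + 4} = -372 + \frac{81}{102} = -372 + 81 \cdot \frac{1}{102} = -372 + \frac{27}{34} = - \frac{12621}{34}$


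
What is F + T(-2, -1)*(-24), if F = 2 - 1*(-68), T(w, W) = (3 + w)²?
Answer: 46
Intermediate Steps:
F = 70 (F = 2 + 68 = 70)
F + T(-2, -1)*(-24) = 70 + (3 - 2)²*(-24) = 70 + 1²*(-24) = 70 + 1*(-24) = 70 - 24 = 46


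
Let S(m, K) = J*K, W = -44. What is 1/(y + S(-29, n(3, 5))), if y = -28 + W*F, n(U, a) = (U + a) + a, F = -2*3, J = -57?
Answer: -1/505 ≈ -0.0019802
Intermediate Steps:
F = -6
n(U, a) = U + 2*a
S(m, K) = -57*K
y = 236 (y = -28 - 44*(-6) = -28 + 264 = 236)
1/(y + S(-29, n(3, 5))) = 1/(236 - 57*(3 + 2*5)) = 1/(236 - 57*(3 + 10)) = 1/(236 - 57*13) = 1/(236 - 741) = 1/(-505) = -1/505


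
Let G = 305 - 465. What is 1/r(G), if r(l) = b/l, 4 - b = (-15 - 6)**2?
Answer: 160/437 ≈ 0.36613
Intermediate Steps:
G = -160
b = -437 (b = 4 - (-15 - 6)**2 = 4 - 1*(-21)**2 = 4 - 1*441 = 4 - 441 = -437)
r(l) = -437/l
1/r(G) = 1/(-437/(-160)) = 1/(-437*(-1/160)) = 1/(437/160) = 160/437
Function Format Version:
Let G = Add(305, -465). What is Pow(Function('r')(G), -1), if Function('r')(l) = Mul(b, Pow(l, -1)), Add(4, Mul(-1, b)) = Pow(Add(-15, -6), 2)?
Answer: Rational(160, 437) ≈ 0.36613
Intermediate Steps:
G = -160
b = -437 (b = Add(4, Mul(-1, Pow(Add(-15, -6), 2))) = Add(4, Mul(-1, Pow(-21, 2))) = Add(4, Mul(-1, 441)) = Add(4, -441) = -437)
Function('r')(l) = Mul(-437, Pow(l, -1))
Pow(Function('r')(G), -1) = Pow(Mul(-437, Pow(-160, -1)), -1) = Pow(Mul(-437, Rational(-1, 160)), -1) = Pow(Rational(437, 160), -1) = Rational(160, 437)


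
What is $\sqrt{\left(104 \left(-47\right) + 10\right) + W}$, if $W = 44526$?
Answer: $4 \sqrt{2478} \approx 199.12$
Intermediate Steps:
$\sqrt{\left(104 \left(-47\right) + 10\right) + W} = \sqrt{\left(104 \left(-47\right) + 10\right) + 44526} = \sqrt{\left(-4888 + 10\right) + 44526} = \sqrt{-4878 + 44526} = \sqrt{39648} = 4 \sqrt{2478}$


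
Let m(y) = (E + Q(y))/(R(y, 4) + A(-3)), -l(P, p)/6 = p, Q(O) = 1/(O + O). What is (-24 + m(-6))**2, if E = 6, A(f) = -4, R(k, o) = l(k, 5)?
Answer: 97278769/166464 ≈ 584.38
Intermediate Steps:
Q(O) = 1/(2*O)
l(P, p) = -6*p
R(k, o) = -30 (R(k, o) = -6*5 = -30)
m(y) = -3/17 - 1/(68*y) (m(y) = (6 + 1/(2*y))/(-30 - 4) = (6 + 1/(2*y))/(-34) = (6 + 1/(2*y))*(-1/34) = -3/17 - 1/(68*y))
(-24 + m(-6))**2 = (-24 + (1/68)*(-1 - 12*(-6))/(-6))**2 = (-24 + (1/68)*(-1/6)*(-1 + 72))**2 = (-24 + (1/68)*(-1/6)*71)**2 = (-24 - 71/408)**2 = (-9863/408)**2 = 97278769/166464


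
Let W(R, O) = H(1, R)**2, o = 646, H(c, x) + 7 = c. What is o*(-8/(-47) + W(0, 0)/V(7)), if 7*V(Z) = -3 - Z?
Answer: -3799772/235 ≈ -16169.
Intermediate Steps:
H(c, x) = -7 + c
V(Z) = -3/7 - Z/7 (V(Z) = (-3 - Z)/7 = -3/7 - Z/7)
W(R, O) = 36 (W(R, O) = (-7 + 1)**2 = (-6)**2 = 36)
o*(-8/(-47) + W(0, 0)/V(7)) = 646*(-8/(-47) + 36/(-3/7 - 1/7*7)) = 646*(-8*(-1/47) + 36/(-3/7 - 1)) = 646*(8/47 + 36/(-10/7)) = 646*(8/47 + 36*(-7/10)) = 646*(8/47 - 126/5) = 646*(-5882/235) = -3799772/235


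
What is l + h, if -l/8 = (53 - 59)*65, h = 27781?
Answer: 30901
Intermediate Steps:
l = 3120 (l = -8*(53 - 59)*65 = -(-48)*65 = -8*(-390) = 3120)
l + h = 3120 + 27781 = 30901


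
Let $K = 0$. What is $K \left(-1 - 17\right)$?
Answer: $0$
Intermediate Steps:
$K \left(-1 - 17\right) = 0 \left(-1 - 17\right) = 0 \left(-18\right) = 0$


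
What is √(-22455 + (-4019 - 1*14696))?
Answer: I*√41170 ≈ 202.9*I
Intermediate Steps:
√(-22455 + (-4019 - 1*14696)) = √(-22455 + (-4019 - 14696)) = √(-22455 - 18715) = √(-41170) = I*√41170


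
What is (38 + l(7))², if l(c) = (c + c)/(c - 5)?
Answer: 2025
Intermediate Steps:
l(c) = 2*c/(-5 + c) (l(c) = (2*c)/(-5 + c) = 2*c/(-5 + c))
(38 + l(7))² = (38 + 2*7/(-5 + 7))² = (38 + 2*7/2)² = (38 + 2*7*(½))² = (38 + 7)² = 45² = 2025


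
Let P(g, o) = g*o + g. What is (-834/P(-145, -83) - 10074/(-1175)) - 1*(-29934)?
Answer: 41831923041/1397075 ≈ 29943.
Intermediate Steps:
P(g, o) = g + g*o
(-834/P(-145, -83) - 10074/(-1175)) - 1*(-29934) = (-834*(-1/(145*(1 - 83))) - 10074/(-1175)) - 1*(-29934) = (-834/((-145*(-82))) - 10074*(-1/1175)) + 29934 = (-834/11890 + 10074/1175) + 29934 = (-834*1/11890 + 10074/1175) + 29934 = (-417/5945 + 10074/1175) + 29934 = 11879991/1397075 + 29934 = 41831923041/1397075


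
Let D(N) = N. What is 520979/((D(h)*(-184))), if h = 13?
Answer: -520979/2392 ≈ -217.80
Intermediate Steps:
520979/((D(h)*(-184))) = 520979/((13*(-184))) = 520979/(-2392) = 520979*(-1/2392) = -520979/2392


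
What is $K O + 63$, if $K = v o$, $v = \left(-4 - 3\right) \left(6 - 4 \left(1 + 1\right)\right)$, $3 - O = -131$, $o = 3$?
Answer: $5691$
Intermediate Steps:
$O = 134$ ($O = 3 - -131 = 3 + 131 = 134$)
$v = 14$ ($v = - 7 \left(6 - 8\right) = \left(-7\right) \left(-2\right) = 14$)
$K = 42$ ($K = 14 \cdot 3 = 42$)
$K O + 63 = 42 \cdot 134 + 63 = 5628 + 63 = 5691$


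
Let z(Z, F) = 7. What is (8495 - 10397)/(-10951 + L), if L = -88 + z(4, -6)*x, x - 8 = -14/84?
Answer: 11412/65905 ≈ 0.17316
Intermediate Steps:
x = 47/6 (x = 8 - 14/84 = 8 - 14*1/84 = 8 - ⅙ = 47/6 ≈ 7.8333)
L = -199/6 (L = -88 + 7*(47/6) = -88 + 329/6 = -199/6 ≈ -33.167)
(8495 - 10397)/(-10951 + L) = (8495 - 10397)/(-10951 - 199/6) = -1902/(-65905/6) = -1902*(-6/65905) = 11412/65905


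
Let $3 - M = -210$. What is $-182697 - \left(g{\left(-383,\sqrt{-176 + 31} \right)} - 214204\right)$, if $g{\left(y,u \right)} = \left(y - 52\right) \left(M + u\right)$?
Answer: $124162 + 435 i \sqrt{145} \approx 1.2416 \cdot 10^{5} + 5238.1 i$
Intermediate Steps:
$M = 213$ ($M = 3 - -210 = 3 + 210 = 213$)
$g{\left(y,u \right)} = \left(-52 + y\right) \left(213 + u\right)$ ($g{\left(y,u \right)} = \left(y - 52\right) \left(213 + u\right) = \left(-52 + y\right) \left(213 + u\right)$)
$-182697 - \left(g{\left(-383,\sqrt{-176 + 31} \right)} - 214204\right) = -182697 - \left(\left(-11076 - 52 \sqrt{-176 + 31} + 213 \left(-383\right) + \sqrt{-176 + 31} \left(-383\right)\right) - 214204\right) = -182697 - \left(\left(-11076 - 52 \sqrt{-145} - 81579 + \sqrt{-145} \left(-383\right)\right) - 214204\right) = -182697 - \left(\left(-11076 - 52 i \sqrt{145} - 81579 + i \sqrt{145} \left(-383\right)\right) - 214204\right) = -182697 - \left(\left(-11076 - 52 i \sqrt{145} - 81579 - 383 i \sqrt{145}\right) - 214204\right) = -182697 - \left(\left(-92655 - 435 i \sqrt{145}\right) - 214204\right) = -182697 - \left(-306859 - 435 i \sqrt{145}\right) = -182697 + \left(306859 + 435 i \sqrt{145}\right) = 124162 + 435 i \sqrt{145}$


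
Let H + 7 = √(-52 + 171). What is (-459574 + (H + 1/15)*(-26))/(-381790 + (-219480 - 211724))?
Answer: 3445453/6097455 + √119/31269 ≈ 0.56541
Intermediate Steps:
H = -7 + √119 (H = -7 + √(-52 + 171) = -7 + √119 ≈ 3.9087)
(-459574 + (H + 1/15)*(-26))/(-381790 + (-219480 - 211724)) = (-459574 + ((-7 + √119) + 1/15)*(-26))/(-381790 + (-219480 - 211724)) = (-459574 + ((-7 + √119) + 1/15)*(-26))/(-381790 - 431204) = (-459574 + (-104/15 + √119)*(-26))/(-812994) = (-459574 + (2704/15 - 26*√119))*(-1/812994) = (-6890906/15 - 26*√119)*(-1/812994) = 3445453/6097455 + √119/31269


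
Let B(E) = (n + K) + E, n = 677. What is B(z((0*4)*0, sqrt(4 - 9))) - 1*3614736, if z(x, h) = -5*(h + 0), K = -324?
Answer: -3614383 - 5*I*sqrt(5) ≈ -3.6144e+6 - 11.18*I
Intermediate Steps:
z(x, h) = -5*h
B(E) = 353 + E (B(E) = (677 - 324) + E = 353 + E)
B(z((0*4)*0, sqrt(4 - 9))) - 1*3614736 = (353 - 5*sqrt(4 - 9)) - 1*3614736 = (353 - 5*I*sqrt(5)) - 3614736 = -3614383 - 5*I*sqrt(5)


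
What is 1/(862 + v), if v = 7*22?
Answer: 1/1016 ≈ 0.00098425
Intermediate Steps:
v = 154
1/(862 + v) = 1/(862 + 154) = 1/1016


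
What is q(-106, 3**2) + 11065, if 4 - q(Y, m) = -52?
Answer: 11121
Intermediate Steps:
q(Y, m) = 56 (q(Y, m) = 4 - 1*(-52) = 4 + 52 = 56)
q(-106, 3**2) + 11065 = 56 + 11065 = 11121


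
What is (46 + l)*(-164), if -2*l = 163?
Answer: 5822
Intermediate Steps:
l = -163/2 (l = -1/2*163 = -163/2 ≈ -81.500)
(46 + l)*(-164) = (46 - 163/2)*(-164) = -71/2*(-164) = 5822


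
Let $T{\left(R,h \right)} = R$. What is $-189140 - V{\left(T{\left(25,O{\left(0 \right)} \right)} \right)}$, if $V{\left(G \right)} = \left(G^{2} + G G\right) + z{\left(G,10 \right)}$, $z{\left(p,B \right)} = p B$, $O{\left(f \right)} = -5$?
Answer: $-190640$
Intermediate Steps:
$z{\left(p,B \right)} = B p$
$V{\left(G \right)} = 2 G^{2} + 10 G$ ($V{\left(G \right)} = \left(G^{2} + G G\right) + 10 G = \left(G^{2} + G^{2}\right) + 10 G = 2 G^{2} + 10 G$)
$-189140 - V{\left(T{\left(25,O{\left(0 \right)} \right)} \right)} = -189140 - 2 \cdot 25 \left(5 + 25\right) = -189140 - 2 \cdot 25 \cdot 30 = -189140 - 1500 = -190640$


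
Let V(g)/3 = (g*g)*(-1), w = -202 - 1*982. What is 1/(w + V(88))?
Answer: -1/24416 ≈ -4.0957e-5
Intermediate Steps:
w = -1184 (w = -202 - 982 = -1184)
V(g) = -3*g² (V(g) = 3*((g*g)*(-1)) = 3*(g²*(-1)) = 3*(-g²) = -3*g²)
1/(w + V(88)) = 1/(-1184 - 3*88²) = 1/(-1184 - 3*7744) = 1/(-1184 - 23232) = 1/(-24416) = -1/24416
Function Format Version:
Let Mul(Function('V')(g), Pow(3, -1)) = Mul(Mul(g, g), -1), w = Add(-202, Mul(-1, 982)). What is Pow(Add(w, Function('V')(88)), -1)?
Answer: Rational(-1, 24416) ≈ -4.0957e-5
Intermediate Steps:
w = -1184 (w = Add(-202, -982) = -1184)
Function('V')(g) = Mul(-3, Pow(g, 2)) (Function('V')(g) = Mul(3, Mul(Mul(g, g), -1)) = Mul(3, Mul(Pow(g, 2), -1)) = Mul(3, Mul(-1, Pow(g, 2))) = Mul(-3, Pow(g, 2)))
Pow(Add(w, Function('V')(88)), -1) = Pow(Add(-1184, Mul(-3, Pow(88, 2))), -1) = Pow(Add(-1184, Mul(-3, 7744)), -1) = Pow(Add(-1184, -23232), -1) = Pow(-24416, -1) = Rational(-1, 24416)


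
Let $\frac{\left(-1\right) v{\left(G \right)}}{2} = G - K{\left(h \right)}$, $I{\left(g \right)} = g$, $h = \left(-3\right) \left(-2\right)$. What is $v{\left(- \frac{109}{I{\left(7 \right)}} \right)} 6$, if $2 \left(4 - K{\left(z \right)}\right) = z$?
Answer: $\frac{1392}{7} \approx 198.86$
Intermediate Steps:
$h = 6$
$K{\left(z \right)} = 4 - \frac{z}{2}$
$v{\left(G \right)} = 2 - 2 G$ ($v{\left(G \right)} = - 2 \left(G - \left(4 - 3\right)\right) = - 2 \left(G - 1\right) = - 2 \left(-1 + G\right) = 2 - 2 G$)
$v{\left(- \frac{109}{I{\left(7 \right)}} \right)} 6 = \left(2 - 2 \left(- \frac{109}{7}\right)\right) 6 = \left(2 - 2 \left(\left(-109\right) \frac{1}{7}\right)\right) 6 = \left(2 - - \frac{218}{7}\right) 6 = \left(2 + \frac{218}{7}\right) 6 = \frac{232}{7} \cdot 6 = \frac{1392}{7}$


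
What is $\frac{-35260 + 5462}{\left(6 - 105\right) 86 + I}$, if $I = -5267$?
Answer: $\frac{29798}{13781} \approx 2.1623$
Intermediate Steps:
$\frac{-35260 + 5462}{\left(6 - 105\right) 86 + I} = \frac{-35260 + 5462}{\left(6 - 105\right) 86 - 5267} = - \frac{29798}{\left(-99\right) 86 - 5267} = - \frac{29798}{-8514 - 5267} = - \frac{29798}{-13781} = \left(-29798\right) \left(- \frac{1}{13781}\right) = \frac{29798}{13781}$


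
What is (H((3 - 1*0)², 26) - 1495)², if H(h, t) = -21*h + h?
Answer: 2805625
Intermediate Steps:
H(h, t) = -20*h
(H((3 - 1*0)², 26) - 1495)² = (-20*(3 - 1*0)² - 1495)² = (-20*(3 + 0)² - 1495)² = (-20*3² - 1495)² = (-20*9 - 1495)² = (-180 - 1495)² = (-1675)² = 2805625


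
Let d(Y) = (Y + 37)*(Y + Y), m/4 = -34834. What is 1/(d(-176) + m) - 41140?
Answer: -3719385121/90408 ≈ -41140.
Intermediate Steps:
m = -139336 (m = 4*(-34834) = -139336)
d(Y) = 2*Y*(37 + Y) (d(Y) = (37 + Y)*(2*Y) = 2*Y*(37 + Y))
1/(d(-176) + m) - 41140 = 1/(2*(-176)*(37 - 176) - 139336) - 41140 = 1/(2*(-176)*(-139) - 139336) - 41140 = 1/(48928 - 139336) - 41140 = 1/(-90408) - 41140 = -1/90408 - 41140 = -3719385121/90408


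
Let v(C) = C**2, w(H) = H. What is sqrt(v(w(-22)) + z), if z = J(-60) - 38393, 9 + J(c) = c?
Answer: I*sqrt(37978) ≈ 194.88*I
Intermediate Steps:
J(c) = -9 + c
z = -38462 (z = (-9 - 60) - 38393 = -69 - 38393 = -38462)
sqrt(v(w(-22)) + z) = sqrt((-22)**2 - 38462) = sqrt(484 - 38462) = sqrt(-37978) = I*sqrt(37978)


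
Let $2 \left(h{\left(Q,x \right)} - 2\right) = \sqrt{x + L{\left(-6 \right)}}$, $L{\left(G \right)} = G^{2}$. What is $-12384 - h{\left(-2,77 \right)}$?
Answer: $-12386 - \frac{\sqrt{113}}{2} \approx -12391.0$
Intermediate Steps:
$h{\left(Q,x \right)} = 2 + \frac{\sqrt{36 + x}}{2}$ ($h{\left(Q,x \right)} = 2 + \frac{\sqrt{x + \left(-6\right)^{2}}}{2} = 2 + \frac{\sqrt{x + 36}}{2} = 2 + \frac{\sqrt{36 + x}}{2}$)
$-12384 - h{\left(-2,77 \right)} = -12384 - \left(2 + \frac{\sqrt{36 + 77}}{2}\right) = -12384 - \left(2 + \frac{\sqrt{113}}{2}\right) = -12386 - \frac{\sqrt{113}}{2}$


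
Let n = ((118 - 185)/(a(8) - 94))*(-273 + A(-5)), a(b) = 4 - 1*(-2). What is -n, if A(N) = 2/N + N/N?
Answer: 45627/220 ≈ 207.40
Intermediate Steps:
a(b) = 6 (a(b) = 4 + 2 = 6)
A(N) = 1 + 2/N (A(N) = 2/N + 1 = 1 + 2/N)
n = -45627/220 (n = ((118 - 185)/(6 - 94))*(-273 + (2 - 5)/(-5)) = (-67/(-88))*(-273 - ⅕*(-3)) = (-67*(-1/88))*(-273 + ⅗) = (67/88)*(-1362/5) = -45627/220 ≈ -207.40)
-n = -1*(-45627/220) = 45627/220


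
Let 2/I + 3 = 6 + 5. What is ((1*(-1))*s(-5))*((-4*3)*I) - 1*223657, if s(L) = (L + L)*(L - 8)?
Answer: -223267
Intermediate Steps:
I = ¼ (I = 2/(-3 + (6 + 5)) = 2/(-3 + 11) = 2/8 = 2*(⅛) = ¼ ≈ 0.25000)
s(L) = 2*L*(-8 + L) (s(L) = (2*L)*(-8 + L) = 2*L*(-8 + L))
((1*(-1))*s(-5))*((-4*3)*I) - 1*223657 = ((1*(-1))*(2*(-5)*(-8 - 5)))*(-4*3*(¼)) - 1*223657 = (-2*(-5)*(-13))*(-12*¼) - 223657 = -1*130*(-3) - 223657 = -130*(-3) - 223657 = 390 - 223657 = -223267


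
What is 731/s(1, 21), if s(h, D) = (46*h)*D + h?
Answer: 731/967 ≈ 0.75595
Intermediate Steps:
s(h, D) = h + 46*D*h (s(h, D) = 46*D*h + h = h + 46*D*h)
731/s(1, 21) = 731/((1*(1 + 46*21))) = 731/((1*(1 + 966))) = 731/((1*967)) = 731/967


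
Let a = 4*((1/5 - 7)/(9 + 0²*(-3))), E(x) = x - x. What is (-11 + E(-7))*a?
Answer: 1496/45 ≈ 33.244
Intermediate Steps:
E(x) = 0
a = -136/45 (a = 4*((⅕ - 7)/(9 + 0*(-3))) = 4*(-34/(5*(9 + 0))) = 4*(-34/5/9) = 4*(-34/5*⅑) = 4*(-34/45) = -136/45 ≈ -3.0222)
(-11 + E(-7))*a = (-11 + 0)*(-136/45) = -11*(-136/45) = 1496/45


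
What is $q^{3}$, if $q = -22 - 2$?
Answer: $-13824$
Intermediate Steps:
$q = -24$
$q^{3} = \left(-24\right)^{3} = -13824$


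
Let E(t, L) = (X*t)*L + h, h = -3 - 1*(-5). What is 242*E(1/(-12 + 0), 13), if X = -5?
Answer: 10769/6 ≈ 1794.8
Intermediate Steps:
h = 2 (h = -3 + 5 = 2)
E(t, L) = 2 - 5*L*t (E(t, L) = (-5*t)*L + 2 = -5*L*t + 2 = 2 - 5*L*t)
242*E(1/(-12 + 0), 13) = 242*(2 - 5*13/(-12 + 0)) = 242*(2 - 5*13/(-12)) = 242*(2 - 5*13*(-1/12)) = 242*(2 + 65/12) = 242*(89/12) = 10769/6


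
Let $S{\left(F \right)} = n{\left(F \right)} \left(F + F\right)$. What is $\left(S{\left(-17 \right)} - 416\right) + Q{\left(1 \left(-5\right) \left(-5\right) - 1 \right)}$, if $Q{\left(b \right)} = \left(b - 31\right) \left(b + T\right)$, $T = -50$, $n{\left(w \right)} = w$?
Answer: $344$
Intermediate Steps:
$Q{\left(b \right)} = \left(-50 + b\right) \left(-31 + b\right)$ ($Q{\left(b \right)} = \left(b - 31\right) \left(b - 50\right) = \left(-31 + b\right) \left(-50 + b\right) = \left(-50 + b\right) \left(-31 + b\right)$)
$S{\left(F \right)} = 2 F^{2}$ ($S{\left(F \right)} = F \left(F + F\right) = F 2 F = 2 F^{2}$)
$\left(S{\left(-17 \right)} - 416\right) + Q{\left(1 \left(-5\right) \left(-5\right) - 1 \right)} = \left(2 \left(-17\right)^{2} - 416\right) + \left(1550 + \left(1 \left(-5\right) \left(-5\right) - 1\right)^{2} - 81 \left(1 \left(-5\right) \left(-5\right) - 1\right)\right) = \left(2 \cdot 289 - 416\right) + \left(1550 + \left(\left(-5\right) \left(-5\right) - 1\right)^{2} - 81 \left(\left(-5\right) \left(-5\right) - 1\right)\right) = \left(578 - 416\right) + \left(1550 + \left(25 - 1\right)^{2} - 81 \left(25 - 1\right)\right) = 162 + \left(1550 + 24^{2} - 1944\right) = 162 + \left(1550 + 576 - 1944\right) = 162 + 182 = 344$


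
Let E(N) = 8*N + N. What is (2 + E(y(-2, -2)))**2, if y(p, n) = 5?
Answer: 2209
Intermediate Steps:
E(N) = 9*N
(2 + E(y(-2, -2)))**2 = (2 + 9*5)**2 = (2 + 45)**2 = 47**2 = 2209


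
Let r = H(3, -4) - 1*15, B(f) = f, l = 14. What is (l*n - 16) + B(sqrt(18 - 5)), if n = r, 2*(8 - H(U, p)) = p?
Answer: -86 + sqrt(13) ≈ -82.394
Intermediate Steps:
H(U, p) = 8 - p/2
r = -5 (r = (8 - 1/2*(-4)) - 1*15 = (8 + 2) - 15 = 10 - 15 = -5)
n = -5
(l*n - 16) + B(sqrt(18 - 5)) = (14*(-5) - 16) + sqrt(18 - 5) = (-70 - 16) + sqrt(13) = -86 + sqrt(13)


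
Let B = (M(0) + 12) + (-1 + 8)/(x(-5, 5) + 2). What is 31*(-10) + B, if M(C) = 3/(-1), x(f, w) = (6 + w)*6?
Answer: -20461/68 ≈ -300.90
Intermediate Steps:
x(f, w) = 36 + 6*w
M(C) = -3 (M(C) = 3*(-1) = -3)
B = 619/68 (B = (-3 + 12) + (-1 + 8)/((36 + 6*5) + 2) = 9 + 7/((36 + 30) + 2) = 9 + 7/(66 + 2) = 9 + 7/68 = 619/68 ≈ 9.1029)
31*(-10) + B = 31*(-10) + 619/68 = -310 + 619/68 = -20461/68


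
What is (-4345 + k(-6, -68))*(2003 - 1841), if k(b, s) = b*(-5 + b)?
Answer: -693198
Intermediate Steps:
(-4345 + k(-6, -68))*(2003 - 1841) = (-4345 - 6*(-5 - 6))*(2003 - 1841) = (-4345 - 6*(-11))*162 = (-4345 + 66)*162 = -4279*162 = -693198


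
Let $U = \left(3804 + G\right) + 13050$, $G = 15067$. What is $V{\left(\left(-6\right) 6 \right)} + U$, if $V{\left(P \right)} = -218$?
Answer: $31703$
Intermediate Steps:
$U = 31921$ ($U = \left(3804 + 15067\right) + 13050 = 18871 + 13050 = 31921$)
$V{\left(\left(-6\right) 6 \right)} + U = -218 + 31921 = 31703$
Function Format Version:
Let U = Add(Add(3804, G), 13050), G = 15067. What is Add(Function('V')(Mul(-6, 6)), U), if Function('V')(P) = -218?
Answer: 31703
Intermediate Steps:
U = 31921 (U = Add(Add(3804, 15067), 13050) = Add(18871, 13050) = 31921)
Add(Function('V')(Mul(-6, 6)), U) = Add(-218, 31921) = 31703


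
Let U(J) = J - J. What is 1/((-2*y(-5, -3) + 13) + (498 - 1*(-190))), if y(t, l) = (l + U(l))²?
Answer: 1/683 ≈ 0.0014641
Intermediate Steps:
U(J) = 0
y(t, l) = l² (y(t, l) = (l + 0)² = l²)
1/((-2*y(-5, -3) + 13) + (498 - 1*(-190))) = 1/((-2*(-3)² + 13) + (498 - 1*(-190))) = 1/((-2*9 + 13) + (498 + 190)) = 1/((-18 + 13) + 688) = 1/(-5 + 688) = 1/683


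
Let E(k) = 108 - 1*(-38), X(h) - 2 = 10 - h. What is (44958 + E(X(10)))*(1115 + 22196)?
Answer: 1051419344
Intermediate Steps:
X(h) = 12 - h (X(h) = 2 + (10 - h) = 12 - h)
E(k) = 146 (E(k) = 108 + 38 = 146)
(44958 + E(X(10)))*(1115 + 22196) = (44958 + 146)*(1115 + 22196) = 45104*23311 = 1051419344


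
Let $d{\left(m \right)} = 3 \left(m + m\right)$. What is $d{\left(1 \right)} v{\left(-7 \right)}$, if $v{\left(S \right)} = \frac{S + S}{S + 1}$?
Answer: $14$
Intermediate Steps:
$d{\left(m \right)} = 6 m$ ($d{\left(m \right)} = 3 \cdot 2 m = 6 m$)
$v{\left(S \right)} = \frac{2 S}{1 + S}$
$d{\left(1 \right)} v{\left(-7 \right)} = 6 \cdot 1 \cdot 2 \left(-7\right) \frac{1}{1 - 7} = 6 \cdot 2 \left(-7\right) \frac{1}{-6} = 6 \cdot 2 \left(-7\right) \left(- \frac{1}{6}\right) = 6 \cdot \frac{7}{3} = 14$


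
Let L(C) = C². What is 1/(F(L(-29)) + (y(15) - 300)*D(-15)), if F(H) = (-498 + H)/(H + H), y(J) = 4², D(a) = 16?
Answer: -1682/7642665 ≈ -0.00022008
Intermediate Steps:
y(J) = 16
F(H) = (-498 + H)/(2*H) (F(H) = (-498 + H)/((2*H)) = (-498 + H)*(1/(2*H)) = (-498 + H)/(2*H))
1/(F(L(-29)) + (y(15) - 300)*D(-15)) = 1/((-498 + (-29)²)/(2*((-29)²)) + (16 - 300)*16) = 1/((½)*(-498 + 841)/841 - 284*16) = 1/((½)*(1/841)*343 - 4544) = 1/(343/1682 - 4544) = 1/(-7642665/1682) = -1682/7642665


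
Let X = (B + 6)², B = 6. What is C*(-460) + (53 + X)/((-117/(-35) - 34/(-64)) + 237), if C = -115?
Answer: 14271529740/269779 ≈ 52901.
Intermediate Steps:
X = 144 (X = (6 + 6)² = 12² = 144)
C*(-460) + (53 + X)/((-117/(-35) - 34/(-64)) + 237) = -115*(-460) + (53 + 144)/((-117/(-35) - 34/(-64)) + 237) = 52900 + 197/((-117*(-1/35) - 34*(-1/64)) + 237) = 52900 + 197/((117/35 + 17/32) + 237) = 52900 + 197/(4339/1120 + 237) = 52900 + 197/(269779/1120) = 52900 + 197*(1120/269779) = 52900 + 220640/269779 = 14271529740/269779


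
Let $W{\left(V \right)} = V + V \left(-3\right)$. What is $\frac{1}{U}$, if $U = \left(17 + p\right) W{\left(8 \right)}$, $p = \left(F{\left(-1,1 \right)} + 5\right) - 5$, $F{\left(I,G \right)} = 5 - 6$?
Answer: $- \frac{1}{256} \approx -0.0039063$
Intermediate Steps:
$F{\left(I,G \right)} = -1$ ($F{\left(I,G \right)} = 5 - 6 = -1$)
$W{\left(V \right)} = - 2 V$ ($W{\left(V \right)} = V - 3 V = - 2 V$)
$p = -1$ ($p = \left(-1 + 5\right) - 5 = 4 - 5 = -1$)
$U = -256$ ($U = \left(17 - 1\right) \left(\left(-2\right) 8\right) = 16 \left(-16\right) = -256$)
$\frac{1}{U} = \frac{1}{-256} = - \frac{1}{256}$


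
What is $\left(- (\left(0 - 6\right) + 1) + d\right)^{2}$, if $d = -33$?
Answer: $784$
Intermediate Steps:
$\left(- (\left(0 - 6\right) + 1) + d\right)^{2} = \left(- (\left(0 - 6\right) + 1) - 33\right)^{2} = \left(- (-6 + 1) - 33\right)^{2} = \left(\left(-1\right) \left(-5\right) - 33\right)^{2} = \left(5 - 33\right)^{2} = \left(-28\right)^{2} = 784$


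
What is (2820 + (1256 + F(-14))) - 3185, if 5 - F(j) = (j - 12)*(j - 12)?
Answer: 220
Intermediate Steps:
F(j) = 5 - (-12 + j)**2 (F(j) = 5 - (j - 12)*(j - 12) = 5 - (-12 + j)*(-12 + j) = 5 - (-12 + j)**2)
(2820 + (1256 + F(-14))) - 3185 = (2820 + (1256 + (5 - (-12 - 14)**2))) - 3185 = (2820 + (1256 + (5 - 1*(-26)**2))) - 3185 = (2820 + (1256 + (5 - 1*676))) - 3185 = (2820 + (1256 + (5 - 676))) - 3185 = (2820 + (1256 - 671)) - 3185 = (2820 + 585) - 3185 = 3405 - 3185 = 220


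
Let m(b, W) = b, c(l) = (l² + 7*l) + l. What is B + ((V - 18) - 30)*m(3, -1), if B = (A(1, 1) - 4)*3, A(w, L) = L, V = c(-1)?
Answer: -174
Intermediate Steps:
c(l) = l² + 8*l
V = -7 (V = -(8 - 1) = -1*7 = -7)
B = -9 (B = (1 - 4)*3 = -3*3 = -9)
B + ((V - 18) - 30)*m(3, -1) = -9 + ((-7 - 18) - 30)*3 = -9 + (-25 - 30)*3 = -9 - 55*3 = -9 - 165 = -174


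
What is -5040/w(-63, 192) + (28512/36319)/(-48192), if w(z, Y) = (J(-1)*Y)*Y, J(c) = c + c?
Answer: 318986383/4667427328 ≈ 0.068343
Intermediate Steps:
J(c) = 2*c
w(z, Y) = -2*Y**2 (w(z, Y) = ((2*(-1))*Y)*Y = (-2*Y)*Y = -2*Y**2)
-5040/w(-63, 192) + (28512/36319)/(-48192) = -5040/((-2*192**2)) + (28512/36319)/(-48192) = -5040/((-2*36864)) + (28512*(1/36319))*(-1/48192) = -5040/(-73728) + (28512/36319)*(-1/48192) = -5040*(-1/73728) - 297/18232138 = 35/512 - 297/18232138 = 318986383/4667427328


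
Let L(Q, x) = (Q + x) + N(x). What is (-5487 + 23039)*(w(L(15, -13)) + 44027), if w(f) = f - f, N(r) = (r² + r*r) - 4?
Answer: 772761904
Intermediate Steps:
N(r) = -4 + 2*r² (N(r) = (r² + r²) - 4 = 2*r² - 4 = -4 + 2*r²)
L(Q, x) = -4 + Q + x + 2*x² (L(Q, x) = (Q + x) + (-4 + 2*x²) = -4 + Q + x + 2*x²)
w(f) = 0
(-5487 + 23039)*(w(L(15, -13)) + 44027) = (-5487 + 23039)*(0 + 44027) = 17552*44027 = 772761904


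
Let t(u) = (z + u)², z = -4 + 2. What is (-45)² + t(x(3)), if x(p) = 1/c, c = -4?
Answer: 32481/16 ≈ 2030.1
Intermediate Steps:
z = -2
x(p) = -¼ (x(p) = 1/(-4) = -¼)
t(u) = (-2 + u)²
(-45)² + t(x(3)) = (-45)² + (-2 - ¼)² = 2025 + (-9/4)² = 2025 + 81/16 = 32481/16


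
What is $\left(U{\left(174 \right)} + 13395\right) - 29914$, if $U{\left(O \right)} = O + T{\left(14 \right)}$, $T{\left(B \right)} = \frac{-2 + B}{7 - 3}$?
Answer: $-16342$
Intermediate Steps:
$T{\left(B \right)} = - \frac{1}{2} + \frac{B}{4}$ ($T{\left(B \right)} = \frac{-2 + B}{4} = \left(-2 + B\right) \frac{1}{4} = - \frac{1}{2} + \frac{B}{4}$)
$U{\left(O \right)} = 3 + O$ ($U{\left(O \right)} = O + \left(- \frac{1}{2} + \frac{1}{4} \cdot 14\right) = O + \left(- \frac{1}{2} + \frac{7}{2}\right) = O + 3 = 3 + O$)
$\left(U{\left(174 \right)} + 13395\right) - 29914 = \left(\left(3 + 174\right) + 13395\right) - 29914 = \left(177 + 13395\right) - 29914 = 13572 - 29914 = -16342$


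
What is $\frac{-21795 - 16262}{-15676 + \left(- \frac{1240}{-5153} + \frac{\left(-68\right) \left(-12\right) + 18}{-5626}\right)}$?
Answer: $\frac{551651019173}{227228378645} \approx 2.4277$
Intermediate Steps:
$\frac{-21795 - 16262}{-15676 + \left(- \frac{1240}{-5153} + \frac{\left(-68\right) \left(-12\right) + 18}{-5626}\right)} = - \frac{38057}{-15676 + \left(\left(-1240\right) \left(- \frac{1}{5153}\right) + \left(816 + 18\right) \left(- \frac{1}{5626}\right)\right)} = - \frac{38057}{-15676 + \left(\frac{1240}{5153} + 834 \left(- \frac{1}{5626}\right)\right)} = - \frac{38057}{-15676 + \left(\frac{1240}{5153} - \frac{417}{2813}\right)} = - \frac{38057}{-15676 + \frac{1339319}{14495389}} = - \frac{38057}{- \frac{227228378645}{14495389}} = \left(-38057\right) \left(- \frac{14495389}{227228378645}\right) = \frac{551651019173}{227228378645}$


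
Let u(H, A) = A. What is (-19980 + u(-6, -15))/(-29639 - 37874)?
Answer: 19995/67513 ≈ 0.29616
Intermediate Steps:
(-19980 + u(-6, -15))/(-29639 - 37874) = (-19980 - 15)/(-29639 - 37874) = -19995/(-67513) = -19995*(-1/67513) = 19995/67513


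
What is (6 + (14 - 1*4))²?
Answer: 256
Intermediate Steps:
(6 + (14 - 1*4))² = (6 + (14 - 4))² = (6 + 10)² = 16² = 256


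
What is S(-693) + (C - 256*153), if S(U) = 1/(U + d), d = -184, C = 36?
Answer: -34318765/877 ≈ -39132.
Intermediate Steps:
S(U) = 1/(-184 + U) (S(U) = 1/(U - 184) = 1/(-184 + U))
S(-693) + (C - 256*153) = 1/(-184 - 693) + (36 - 256*153) = 1/(-877) + (36 - 39168) = -1/877 - 39132 = -34318765/877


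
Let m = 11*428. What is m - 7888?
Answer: -3180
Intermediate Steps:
m = 4708
m - 7888 = 4708 - 7888 = -3180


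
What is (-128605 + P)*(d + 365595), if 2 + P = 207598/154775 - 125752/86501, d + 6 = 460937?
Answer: -1423126310897361260802/13388192275 ≈ -1.0630e+11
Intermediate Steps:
d = 460931 (d = -6 + 460937 = 460931)
P = -28282215752/13388192275 (P = -2 + (207598/154775 - 125752/86501) = -2 - 1505831202/13388192275 = -28282215752/13388192275 ≈ -2.1125)
(-128605 + P)*(d + 365595) = (-128605 - 28282215752/13388192275)*(460931 + 365595) = -1721816749742127/13388192275*826526 = -1423126310897361260802/13388192275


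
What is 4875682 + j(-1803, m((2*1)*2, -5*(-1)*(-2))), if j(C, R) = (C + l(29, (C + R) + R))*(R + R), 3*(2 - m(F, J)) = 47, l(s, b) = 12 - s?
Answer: 14776286/3 ≈ 4.9254e+6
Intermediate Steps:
m(F, J) = -41/3 (m(F, J) = 2 - ⅓*47 = 2 - 47/3 = -41/3)
j(C, R) = 2*R*(-17 + C) (j(C, R) = (C + (12 - 1*29))*(R + R) = (C + (12 - 29))*(2*R) = (C - 17)*(2*R) = (-17 + C)*(2*R) = 2*R*(-17 + C))
4875682 + j(-1803, m((2*1)*2, -5*(-1)*(-2))) = 4875682 + 2*(-41/3)*(-17 - 1803) = 4875682 + 2*(-41/3)*(-1820) = 4875682 + 149240/3 = 14776286/3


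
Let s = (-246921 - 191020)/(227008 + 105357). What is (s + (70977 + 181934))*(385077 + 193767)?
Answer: 48656657987400456/332365 ≈ 1.4640e+11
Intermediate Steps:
s = -437941/332365 ≈ -1.3176
(s + (70977 + 181934))*(385077 + 193767) = (-437941/332365 + (70977 + 181934))*(385077 + 193767) = (-437941/332365 + 252911)*578844 = (84058326574/332365)*578844 = 48656657987400456/332365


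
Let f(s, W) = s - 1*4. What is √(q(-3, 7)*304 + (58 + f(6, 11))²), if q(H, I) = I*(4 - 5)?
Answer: 8*√23 ≈ 38.367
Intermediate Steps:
q(H, I) = -I (q(H, I) = I*(-1) = -I)
f(s, W) = -4 + s (f(s, W) = s - 4 = -4 + s)
√(q(-3, 7)*304 + (58 + f(6, 11))²) = √(-1*7*304 + (58 + (-4 + 6))²) = √(-7*304 + (58 + 2)²) = √(-2128 + 60²) = √(-2128 + 3600) = √1472 = 8*√23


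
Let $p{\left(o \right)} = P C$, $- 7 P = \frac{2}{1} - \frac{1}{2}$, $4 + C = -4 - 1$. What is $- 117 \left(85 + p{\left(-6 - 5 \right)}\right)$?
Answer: $- \frac{142389}{14} \approx -10171.0$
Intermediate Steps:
$C = -9$ ($C = -4 - 5 = -9$)
$P = - \frac{3}{14}$ ($P = - \frac{\frac{2}{1} - \frac{1}{2}}{7} = - \frac{2 \cdot 1 - \frac{1}{2}}{7} = - \frac{2 - \frac{1}{2}}{7} = \left(- \frac{1}{7}\right) \frac{3}{2} = - \frac{3}{14} \approx -0.21429$)
$p{\left(o \right)} = \frac{27}{14}$ ($p{\left(o \right)} = \left(- \frac{3}{14}\right) \left(-9\right) = \frac{27}{14}$)
$- 117 \left(85 + p{\left(-6 - 5 \right)}\right) = - 117 \left(85 + \frac{27}{14}\right) = \left(-117\right) \frac{1217}{14} = - \frac{142389}{14}$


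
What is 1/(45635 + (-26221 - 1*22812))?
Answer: -1/3398 ≈ -0.00029429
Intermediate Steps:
1/(45635 + (-26221 - 1*22812)) = 1/(45635 + (-26221 - 22812)) = 1/(45635 - 49033) = 1/(-3398) = -1/3398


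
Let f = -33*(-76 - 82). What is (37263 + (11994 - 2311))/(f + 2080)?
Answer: 23473/3647 ≈ 6.4362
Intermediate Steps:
f = 5214 (f = -33*(-158) = 5214)
(37263 + (11994 - 2311))/(f + 2080) = (37263 + (11994 - 2311))/(5214 + 2080) = (37263 + 9683)/7294 = 46946*(1/7294) = 23473/3647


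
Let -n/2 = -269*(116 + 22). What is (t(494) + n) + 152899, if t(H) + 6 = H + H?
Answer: 228125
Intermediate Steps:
t(H) = -6 + 2*H (t(H) = -6 + (H + H) = -6 + 2*H)
n = 74244 (n = -(-538)*(116 + 22) = -(-538)*138 = -2*(-37122) = 74244)
(t(494) + n) + 152899 = ((-6 + 2*494) + 74244) + 152899 = ((-6 + 988) + 74244) + 152899 = (982 + 74244) + 152899 = 75226 + 152899 = 228125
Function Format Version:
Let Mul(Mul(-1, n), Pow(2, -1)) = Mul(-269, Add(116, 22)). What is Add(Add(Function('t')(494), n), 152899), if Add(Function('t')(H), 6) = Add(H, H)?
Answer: 228125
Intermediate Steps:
Function('t')(H) = Add(-6, Mul(2, H)) (Function('t')(H) = Add(-6, Add(H, H)) = Add(-6, Mul(2, H)))
n = 74244 (n = Mul(-2, Mul(-269, Add(116, 22))) = Mul(-2, Mul(-269, 138)) = Mul(-2, -37122) = 74244)
Add(Add(Function('t')(494), n), 152899) = Add(Add(Add(-6, Mul(2, 494)), 74244), 152899) = Add(Add(Add(-6, 988), 74244), 152899) = Add(Add(982, 74244), 152899) = Add(75226, 152899) = 228125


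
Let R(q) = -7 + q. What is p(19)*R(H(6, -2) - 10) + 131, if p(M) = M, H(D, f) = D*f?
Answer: -420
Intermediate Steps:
p(19)*R(H(6, -2) - 10) + 131 = 19*(-7 + (6*(-2) - 10)) + 131 = 19*(-7 + (-12 - 10)) + 131 = 19*(-7 - 22) + 131 = 19*(-29) + 131 = -551 + 131 = -420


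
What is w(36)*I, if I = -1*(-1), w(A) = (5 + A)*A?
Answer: 1476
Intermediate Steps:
w(A) = A*(5 + A)
I = 1
w(36)*I = (36*(5 + 36))*1 = (36*41)*1 = 1476*1 = 1476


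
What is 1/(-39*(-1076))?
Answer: 1/41964 ≈ 2.3830e-5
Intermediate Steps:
1/(-39*(-1076)) = 1/41964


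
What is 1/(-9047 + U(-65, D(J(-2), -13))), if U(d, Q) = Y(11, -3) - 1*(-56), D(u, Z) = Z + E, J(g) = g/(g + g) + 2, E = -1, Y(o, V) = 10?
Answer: -1/8981 ≈ -0.00011135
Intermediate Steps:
J(g) = 5/2 (J(g) = g/((2*g)) + 2 = (1/(2*g))*g + 2 = 1/2 + 2 = 5/2)
D(u, Z) = -1 + Z (D(u, Z) = Z - 1 = -1 + Z)
U(d, Q) = 66 (U(d, Q) = 10 - 1*(-56) = 10 + 56 = 66)
1/(-9047 + U(-65, D(J(-2), -13))) = 1/(-9047 + 66) = 1/(-8981) = -1/8981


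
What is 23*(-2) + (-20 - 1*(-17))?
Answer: -49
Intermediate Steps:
23*(-2) + (-20 - 1*(-17)) = -46 + (-20 + 17) = -46 - 3 = -49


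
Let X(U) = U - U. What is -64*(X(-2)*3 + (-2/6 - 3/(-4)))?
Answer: -80/3 ≈ -26.667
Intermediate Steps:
X(U) = 0
-64*(X(-2)*3 + (-2/6 - 3/(-4))) = -64*(0*3 + (-2/6 - 3/(-4))) = -64*(0 + (-2*1/6 - 3*(-1/4))) = -64*(0 + (-1/3 + 3/4)) = -64*(0 + 5/12) = -64*5/12 = -80/3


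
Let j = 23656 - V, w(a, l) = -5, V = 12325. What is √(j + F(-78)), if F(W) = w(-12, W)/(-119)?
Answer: √160458886/119 ≈ 106.45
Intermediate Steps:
F(W) = 5/119 (F(W) = -5/(-119) = -5*(-1/119) = 5/119)
j = 11331 (j = 23656 - 1*12325 = 23656 - 12325 = 11331)
√(j + F(-78)) = √(11331 + 5/119) = √(1348394/119) = √160458886/119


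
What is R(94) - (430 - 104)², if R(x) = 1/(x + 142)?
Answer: -25081135/236 ≈ -1.0628e+5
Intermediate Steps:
R(x) = 1/(142 + x)
R(94) - (430 - 104)² = 1/(142 + 94) - (430 - 104)² = 1/236 - 1*326² = 1/236 - 1*106276 = 1/236 - 106276 = -25081135/236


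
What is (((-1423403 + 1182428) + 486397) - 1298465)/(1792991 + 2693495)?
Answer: -1053043/4486486 ≈ -0.23471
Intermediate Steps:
(((-1423403 + 1182428) + 486397) - 1298465)/(1792991 + 2693495) = ((-240975 + 486397) - 1298465)/4486486 = (245422 - 1298465)*(1/4486486) = -1053043*1/4486486 = -1053043/4486486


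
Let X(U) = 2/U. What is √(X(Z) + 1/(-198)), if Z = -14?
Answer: I*√31570/462 ≈ 0.38459*I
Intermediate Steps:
√(X(Z) + 1/(-198)) = √(2/(-14) + 1/(-198)) = √(2*(-1/14) - 1/198) = √(-⅐ - 1/198) = √(-205/1386) = I*√31570/462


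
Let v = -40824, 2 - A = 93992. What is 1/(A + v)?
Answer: -1/134814 ≈ -7.4176e-6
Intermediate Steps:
A = -93990 (A = 2 - 1*93992 = 2 - 93992 = -93990)
1/(A + v) = 1/(-93990 - 40824) = 1/(-134814) = -1/134814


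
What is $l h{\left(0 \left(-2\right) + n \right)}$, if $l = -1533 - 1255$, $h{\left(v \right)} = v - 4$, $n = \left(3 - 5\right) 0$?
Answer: $11152$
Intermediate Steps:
$n = 0$ ($n = \left(-2\right) 0 = 0$)
$h{\left(v \right)} = -4 + v$
$l = -2788$ ($l = -1533 - 1255 = -2788$)
$l h{\left(0 \left(-2\right) + n \right)} = - 2788 \left(-4 + \left(0 \left(-2\right) + 0\right)\right) = - 2788 \left(-4 + \left(0 + 0\right)\right) = - 2788 \left(-4 + 0\right) = \left(-2788\right) \left(-4\right) = 11152$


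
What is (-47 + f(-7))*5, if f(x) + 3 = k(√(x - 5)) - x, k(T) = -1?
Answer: -220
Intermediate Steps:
f(x) = -4 - x (f(x) = -3 + (-1 - x) = -4 - x)
(-47 + f(-7))*5 = (-47 + (-4 - 1*(-7)))*5 = (-47 + (-4 + 7))*5 = (-47 + 3)*5 = -44*5 = -220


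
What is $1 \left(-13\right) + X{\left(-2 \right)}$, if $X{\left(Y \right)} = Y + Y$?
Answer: $-17$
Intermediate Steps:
$X{\left(Y \right)} = 2 Y$
$1 \left(-13\right) + X{\left(-2 \right)} = 1 \left(-13\right) + 2 \left(-2\right) = -13 - 4 = -17$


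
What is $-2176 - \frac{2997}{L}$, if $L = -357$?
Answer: $- \frac{257945}{119} \approx -2167.6$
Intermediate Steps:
$-2176 - \frac{2997}{L} = -2176 - \frac{2997}{-357} = -2176 - 2997 \left(- \frac{1}{357}\right) = -2176 - - \frac{999}{119} = -2176 + \frac{999}{119} = - \frac{257945}{119}$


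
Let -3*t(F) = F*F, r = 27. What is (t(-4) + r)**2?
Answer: 4225/9 ≈ 469.44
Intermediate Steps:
t(F) = -F**2/3 (t(F) = -F*F/3 = -F**2/3)
(t(-4) + r)**2 = (-1/3*(-4)**2 + 27)**2 = (-1/3*16 + 27)**2 = (-16/3 + 27)**2 = (65/3)**2 = 4225/9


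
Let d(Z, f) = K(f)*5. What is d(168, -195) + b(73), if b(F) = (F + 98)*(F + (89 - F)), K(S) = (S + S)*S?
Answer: 395469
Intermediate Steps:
K(S) = 2*S**2 (K(S) = (2*S)*S = 2*S**2)
d(Z, f) = 10*f**2 (d(Z, f) = (2*f**2)*5 = 10*f**2)
b(F) = 8722 + 89*F (b(F) = (98 + F)*89 = 8722 + 89*F)
d(168, -195) + b(73) = 10*(-195)**2 + (8722 + 89*73) = 10*38025 + (8722 + 6497) = 380250 + 15219 = 395469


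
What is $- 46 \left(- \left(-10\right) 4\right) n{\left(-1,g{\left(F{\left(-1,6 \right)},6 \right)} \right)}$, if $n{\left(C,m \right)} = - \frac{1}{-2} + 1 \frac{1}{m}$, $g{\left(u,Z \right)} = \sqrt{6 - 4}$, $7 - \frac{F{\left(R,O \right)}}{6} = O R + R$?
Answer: $-920 - 920 \sqrt{2} \approx -2221.1$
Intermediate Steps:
$F{\left(R,O \right)} = 42 - 6 R - 6 O R$ ($F{\left(R,O \right)} = 42 - 6 \left(O R + R\right) = 42 - 6 \left(R + O R\right) = 42 - \left(6 R + 6 O R\right) = 42 - 6 R - 6 O R$)
$g{\left(u,Z \right)} = \sqrt{2}$
$n{\left(C,m \right)} = \frac{1}{2} + \frac{1}{m}$ ($n{\left(C,m \right)} = \left(-1\right) \left(- \frac{1}{2}\right) + \frac{1}{m} = \frac{1}{2} + \frac{1}{m}$)
$- 46 \left(- \left(-10\right) 4\right) n{\left(-1,g{\left(F{\left(-1,6 \right)},6 \right)} \right)} = - 46 \left(- \left(-10\right) 4\right) \frac{2 + \sqrt{2}}{2 \sqrt{2}} = - 46 \left(\left(-1\right) \left(-40\right)\right) \frac{\frac{\sqrt{2}}{2} \left(2 + \sqrt{2}\right)}{2} = \left(-46\right) 40 \frac{\sqrt{2} \left(2 + \sqrt{2}\right)}{4} = - 1840 \frac{\sqrt{2} \left(2 + \sqrt{2}\right)}{4} = - 460 \sqrt{2} \left(2 + \sqrt{2}\right)$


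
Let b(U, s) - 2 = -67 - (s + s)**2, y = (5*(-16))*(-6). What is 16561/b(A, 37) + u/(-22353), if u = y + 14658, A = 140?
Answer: -151355897/41285991 ≈ -3.6660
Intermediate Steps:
y = 480 (y = -80*(-6) = 480)
b(U, s) = -65 - 4*s**2 (b(U, s) = 2 + (-67 - (s + s)**2) = 2 + (-67 - (2*s)**2) = 2 + (-67 - 4*s**2) = -65 - 4*s**2)
u = 15138 (u = 480 + 14658 = 15138)
16561/b(A, 37) + u/(-22353) = 16561/(-65 - 4*37**2) + 15138/(-22353) = 16561/(-65 - 4*1369) + 15138*(-1/22353) = 16561/(-65 - 5476) - 5046/7451 = 16561/(-5541) - 5046/7451 = 16561*(-1/5541) - 5046/7451 = -16561/5541 - 5046/7451 = -151355897/41285991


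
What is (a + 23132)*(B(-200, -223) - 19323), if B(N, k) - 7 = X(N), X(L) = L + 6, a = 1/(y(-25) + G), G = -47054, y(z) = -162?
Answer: -10654415984805/23608 ≈ -4.5131e+8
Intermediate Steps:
a = -1/47216 (a = 1/(-162 - 47054) = 1/(-47216) = -1/47216 ≈ -2.1179e-5)
X(L) = 6 + L
B(N, k) = 13 + N (B(N, k) = 7 + (6 + N) = 13 + N)
(a + 23132)*(B(-200, -223) - 19323) = (-1/47216 + 23132)*((13 - 200) - 19323) = 1092200511*(-187 - 19323)/47216 = (1092200511/47216)*(-19510) = -10654415984805/23608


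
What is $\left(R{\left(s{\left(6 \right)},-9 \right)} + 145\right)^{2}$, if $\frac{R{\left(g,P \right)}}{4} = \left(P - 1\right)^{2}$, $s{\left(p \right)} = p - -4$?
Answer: $297025$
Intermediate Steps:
$s{\left(p \right)} = 4 + p$ ($s{\left(p \right)} = p + 4 = 4 + p$)
$R{\left(g,P \right)} = 4 \left(-1 + P\right)^{2}$ ($R{\left(g,P \right)} = 4 \left(P - 1\right)^{2} = 4 \left(-1 + P\right)^{2}$)
$\left(R{\left(s{\left(6 \right)},-9 \right)} + 145\right)^{2} = \left(4 \left(-1 - 9\right)^{2} + 145\right)^{2} = \left(4 \left(-10\right)^{2} + 145\right)^{2} = \left(4 \cdot 100 + 145\right)^{2} = \left(400 + 145\right)^{2} = 545^{2} = 297025$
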